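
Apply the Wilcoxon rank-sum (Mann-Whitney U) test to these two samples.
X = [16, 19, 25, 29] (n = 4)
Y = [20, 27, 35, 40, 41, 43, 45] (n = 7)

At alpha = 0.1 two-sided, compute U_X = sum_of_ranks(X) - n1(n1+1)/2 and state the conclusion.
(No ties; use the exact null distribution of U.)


Step 1: Combine and sort all 11 observations; assign midranks.
sorted (value, group): (16,X), (19,X), (20,Y), (25,X), (27,Y), (29,X), (35,Y), (40,Y), (41,Y), (43,Y), (45,Y)
ranks: 16->1, 19->2, 20->3, 25->4, 27->5, 29->6, 35->7, 40->8, 41->9, 43->10, 45->11
Step 2: Rank sum for X: R1 = 1 + 2 + 4 + 6 = 13.
Step 3: U_X = R1 - n1(n1+1)/2 = 13 - 4*5/2 = 13 - 10 = 3.
       U_Y = n1*n2 - U_X = 28 - 3 = 25.
Step 4: No ties, so the exact null distribution of U (based on enumerating the C(11,4) = 330 equally likely rank assignments) gives the two-sided p-value.
Step 5: p-value = 0.042424; compare to alpha = 0.1. reject H0.

U_X = 3, p = 0.042424, reject H0 at alpha = 0.1.


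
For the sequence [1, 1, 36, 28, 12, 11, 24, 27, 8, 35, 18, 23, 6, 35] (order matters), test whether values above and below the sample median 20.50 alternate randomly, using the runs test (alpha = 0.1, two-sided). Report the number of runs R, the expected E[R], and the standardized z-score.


Step 1: Compute median = 20.50; label A = above, B = below.
Labels in order: BBAABBAABABABA  (n_A = 7, n_B = 7)
Step 2: Count runs R = 10.
Step 3: Under H0 (random ordering), E[R] = 2*n_A*n_B/(n_A+n_B) + 1 = 2*7*7/14 + 1 = 8.0000.
        Var[R] = 2*n_A*n_B*(2*n_A*n_B - n_A - n_B) / ((n_A+n_B)^2 * (n_A+n_B-1)) = 8232/2548 = 3.2308.
        SD[R] = 1.7974.
Step 4: Continuity-corrected z = (R - 0.5 - E[R]) / SD[R] = (10 - 0.5 - 8.0000) / 1.7974 = 0.8345.
Step 5: Two-sided p-value via normal approximation = 2*(1 - Phi(|z|)) = 0.403986.
Step 6: alpha = 0.1. fail to reject H0.

R = 10, z = 0.8345, p = 0.403986, fail to reject H0.


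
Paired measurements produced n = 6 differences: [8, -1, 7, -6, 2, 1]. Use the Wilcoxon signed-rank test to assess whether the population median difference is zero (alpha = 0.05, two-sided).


Step 1: Drop any zero differences (none here) and take |d_i|.
|d| = [8, 1, 7, 6, 2, 1]
Step 2: Midrank |d_i| (ties get averaged ranks).
ranks: |8|->6, |1|->1.5, |7|->5, |6|->4, |2|->3, |1|->1.5
Step 3: Attach original signs; sum ranks with positive sign and with negative sign.
W+ = 6 + 5 + 3 + 1.5 = 15.5
W- = 1.5 + 4 = 5.5
(Check: W+ + W- = 21 should equal n(n+1)/2 = 21.)
Step 4: Test statistic W = min(W+, W-) = 5.5.
Step 5: Ties in |d|, so use the tie-corrected normal approximation.
        E[W] = n(n+1)/4 = 6*7/4 = 10.5.
        Tie groups: |d|=1 (t=2); sum(t^3 - t) = 6.
        Var[W] = n(n+1)(2n+1)/24 - sum(t^3-t)/48 = 546/24 - 6/48 = 22.625.
        z = (W - E[W]) / sqrt(Var[W]) = (5.5 - 10.5) / 4.7566 = -1.0512.
        Two-sided p = 2*Phi(z) = 0.293177.
Step 6: alpha = 0.05. fail to reject H0.

W+ = 15.5, W- = 5.5, W = min = 5.5, p = 0.293177, fail to reject H0.


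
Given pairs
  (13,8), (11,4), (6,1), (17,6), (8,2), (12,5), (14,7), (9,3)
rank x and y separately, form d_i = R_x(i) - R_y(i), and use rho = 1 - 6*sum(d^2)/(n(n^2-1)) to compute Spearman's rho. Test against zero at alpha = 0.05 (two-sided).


Step 1: Rank x and y separately (midranks; no ties here).
rank(x): 13->6, 11->4, 6->1, 17->8, 8->2, 12->5, 14->7, 9->3
rank(y): 8->8, 4->4, 1->1, 6->6, 2->2, 5->5, 7->7, 3->3
Step 2: d_i = R_x(i) - R_y(i); compute d_i^2.
  (6-8)^2=4, (4-4)^2=0, (1-1)^2=0, (8-6)^2=4, (2-2)^2=0, (5-5)^2=0, (7-7)^2=0, (3-3)^2=0
sum(d^2) = 8.
Step 3: rho = 1 - 6*8 / (8*(8^2 - 1)) = 1 - 48/504 = 0.904762.
Step 4: Under H0, t = rho * sqrt((n-2)/(1-rho^2)) = 5.2034 ~ t(6).
Step 5: Two-sided p-value from the t-distribution with 6 df = 0.002008.
Step 6: alpha = 0.05. reject H0.

rho = 0.9048, p = 0.002008, reject H0 at alpha = 0.05.


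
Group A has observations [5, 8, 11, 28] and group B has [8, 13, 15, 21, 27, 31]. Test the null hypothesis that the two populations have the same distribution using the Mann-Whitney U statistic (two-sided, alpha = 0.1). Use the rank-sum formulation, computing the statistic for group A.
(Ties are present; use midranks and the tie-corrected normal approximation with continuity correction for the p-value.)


Step 1: Combine and sort all 10 observations; assign midranks.
sorted (value, group): (5,X), (8,X), (8,Y), (11,X), (13,Y), (15,Y), (21,Y), (27,Y), (28,X), (31,Y)
ranks: 5->1, 8->2.5, 8->2.5, 11->4, 13->5, 15->6, 21->7, 27->8, 28->9, 31->10
Step 2: Rank sum for X: R1 = 1 + 2.5 + 4 + 9 = 16.5.
Step 3: U_X = R1 - n1(n1+1)/2 = 16.5 - 4*5/2 = 16.5 - 10 = 6.5.
       U_Y = n1*n2 - U_X = 24 - 6.5 = 17.5.
Step 4: Ties are present, so use the tie-corrected normal approximation (with continuity correction) for the p-value.
Step 5: p-value = 0.284958; compare to alpha = 0.1. fail to reject H0.

U_X = 6.5, p = 0.284958, fail to reject H0 at alpha = 0.1.


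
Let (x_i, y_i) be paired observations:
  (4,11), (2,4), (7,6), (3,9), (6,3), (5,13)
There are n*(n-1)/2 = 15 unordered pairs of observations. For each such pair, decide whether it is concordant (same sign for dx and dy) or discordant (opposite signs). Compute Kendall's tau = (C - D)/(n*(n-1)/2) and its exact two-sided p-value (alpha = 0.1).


Step 1: Enumerate the 15 unordered pairs (i,j) with i<j and classify each by sign(x_j-x_i) * sign(y_j-y_i).
  (1,2):dx=-2,dy=-7->C; (1,3):dx=+3,dy=-5->D; (1,4):dx=-1,dy=-2->C; (1,5):dx=+2,dy=-8->D
  (1,6):dx=+1,dy=+2->C; (2,3):dx=+5,dy=+2->C; (2,4):dx=+1,dy=+5->C; (2,5):dx=+4,dy=-1->D
  (2,6):dx=+3,dy=+9->C; (3,4):dx=-4,dy=+3->D; (3,5):dx=-1,dy=-3->C; (3,6):dx=-2,dy=+7->D
  (4,5):dx=+3,dy=-6->D; (4,6):dx=+2,dy=+4->C; (5,6):dx=-1,dy=+10->D
Step 2: C = 8, D = 7, total pairs = 15.
Step 3: tau = (C - D)/(n(n-1)/2) = (8 - 7)/15 = 0.066667.
Step 4: Exact two-sided p-value (enumerate n! = 720 permutations of y under H0): p = 1.000000.
Step 5: alpha = 0.1. fail to reject H0.

tau_b = 0.0667 (C=8, D=7), p = 1.000000, fail to reject H0.


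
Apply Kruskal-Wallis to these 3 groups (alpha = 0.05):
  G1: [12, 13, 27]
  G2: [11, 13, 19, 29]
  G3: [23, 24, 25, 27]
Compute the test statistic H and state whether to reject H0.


Step 1: Combine all N = 11 observations and assign midranks.
sorted (value, group, rank): (11,G2,1), (12,G1,2), (13,G1,3.5), (13,G2,3.5), (19,G2,5), (23,G3,6), (24,G3,7), (25,G3,8), (27,G1,9.5), (27,G3,9.5), (29,G2,11)
Step 2: Sum ranks within each group.
R_1 = 15 (n_1 = 3)
R_2 = 20.5 (n_2 = 4)
R_3 = 30.5 (n_3 = 4)
Step 3: H = 12/(N(N+1)) * sum(R_i^2/n_i) - 3(N+1)
     = 12/(11*12) * (15^2/3 + 20.5^2/4 + 30.5^2/4) - 3*12
     = 0.090909 * 412.625 - 36
     = 1.511364.
Step 4: Ties present; correction factor C = 1 - 12/(11^3 - 11) = 0.990909. Corrected H = 1.511364 / 0.990909 = 1.525229.
Step 5: Under H0, H ~ chi^2(2); p-value = 0.466445.
Step 6: alpha = 0.05. fail to reject H0.

H = 1.5252, df = 2, p = 0.466445, fail to reject H0.


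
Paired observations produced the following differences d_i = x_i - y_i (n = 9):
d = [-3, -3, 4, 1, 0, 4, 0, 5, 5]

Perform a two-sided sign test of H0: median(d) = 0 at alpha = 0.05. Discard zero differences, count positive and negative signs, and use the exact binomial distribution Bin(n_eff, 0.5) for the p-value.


Step 1: Discard zero differences. Original n = 9; n_eff = number of nonzero differences = 7.
Nonzero differences (with sign): -3, -3, +4, +1, +4, +5, +5
Step 2: Count signs: positive = 5, negative = 2.
Step 3: Under H0: P(positive) = 0.5, so the number of positives S ~ Bin(7, 0.5).
Step 4: Two-sided exact p-value = sum of Bin(7,0.5) probabilities at or below the observed probability = 0.453125.
Step 5: alpha = 0.05. fail to reject H0.

n_eff = 7, pos = 5, neg = 2, p = 0.453125, fail to reject H0.


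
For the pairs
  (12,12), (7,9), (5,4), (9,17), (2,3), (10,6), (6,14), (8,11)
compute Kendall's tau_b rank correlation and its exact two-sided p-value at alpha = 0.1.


Step 1: Enumerate the 28 unordered pairs (i,j) with i<j and classify each by sign(x_j-x_i) * sign(y_j-y_i).
  (1,2):dx=-5,dy=-3->C; (1,3):dx=-7,dy=-8->C; (1,4):dx=-3,dy=+5->D; (1,5):dx=-10,dy=-9->C
  (1,6):dx=-2,dy=-6->C; (1,7):dx=-6,dy=+2->D; (1,8):dx=-4,dy=-1->C; (2,3):dx=-2,dy=-5->C
  (2,4):dx=+2,dy=+8->C; (2,5):dx=-5,dy=-6->C; (2,6):dx=+3,dy=-3->D; (2,7):dx=-1,dy=+5->D
  (2,8):dx=+1,dy=+2->C; (3,4):dx=+4,dy=+13->C; (3,5):dx=-3,dy=-1->C; (3,6):dx=+5,dy=+2->C
  (3,7):dx=+1,dy=+10->C; (3,8):dx=+3,dy=+7->C; (4,5):dx=-7,dy=-14->C; (4,6):dx=+1,dy=-11->D
  (4,7):dx=-3,dy=-3->C; (4,8):dx=-1,dy=-6->C; (5,6):dx=+8,dy=+3->C; (5,7):dx=+4,dy=+11->C
  (5,8):dx=+6,dy=+8->C; (6,7):dx=-4,dy=+8->D; (6,8):dx=-2,dy=+5->D; (7,8):dx=+2,dy=-3->D
Step 2: C = 20, D = 8, total pairs = 28.
Step 3: tau = (C - D)/(n(n-1)/2) = (20 - 8)/28 = 0.428571.
Step 4: Exact two-sided p-value (enumerate n! = 40320 permutations of y under H0): p = 0.178869.
Step 5: alpha = 0.1. fail to reject H0.

tau_b = 0.4286 (C=20, D=8), p = 0.178869, fail to reject H0.


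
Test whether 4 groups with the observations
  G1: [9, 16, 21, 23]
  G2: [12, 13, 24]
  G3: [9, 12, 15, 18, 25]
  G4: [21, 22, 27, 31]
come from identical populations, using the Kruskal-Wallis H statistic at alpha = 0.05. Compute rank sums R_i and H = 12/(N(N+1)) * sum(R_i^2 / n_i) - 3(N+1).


Step 1: Combine all N = 16 observations and assign midranks.
sorted (value, group, rank): (9,G1,1.5), (9,G3,1.5), (12,G2,3.5), (12,G3,3.5), (13,G2,5), (15,G3,6), (16,G1,7), (18,G3,8), (21,G1,9.5), (21,G4,9.5), (22,G4,11), (23,G1,12), (24,G2,13), (25,G3,14), (27,G4,15), (31,G4,16)
Step 2: Sum ranks within each group.
R_1 = 30 (n_1 = 4)
R_2 = 21.5 (n_2 = 3)
R_3 = 33 (n_3 = 5)
R_4 = 51.5 (n_4 = 4)
Step 3: H = 12/(N(N+1)) * sum(R_i^2/n_i) - 3(N+1)
     = 12/(16*17) * (30^2/4 + 21.5^2/3 + 33^2/5 + 51.5^2/4) - 3*17
     = 0.044118 * 1259.95 - 51
     = 4.585846.
Step 4: Ties present; correction factor C = 1 - 18/(16^3 - 16) = 0.995588. Corrected H = 4.585846 / 0.995588 = 4.606167.
Step 5: Under H0, H ~ chi^2(3); p-value = 0.203014.
Step 6: alpha = 0.05. fail to reject H0.

H = 4.6062, df = 3, p = 0.203014, fail to reject H0.


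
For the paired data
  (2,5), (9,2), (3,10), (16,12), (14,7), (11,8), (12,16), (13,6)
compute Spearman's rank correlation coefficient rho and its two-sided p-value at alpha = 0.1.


Step 1: Rank x and y separately (midranks; no ties here).
rank(x): 2->1, 9->3, 3->2, 16->8, 14->7, 11->4, 12->5, 13->6
rank(y): 5->2, 2->1, 10->6, 12->7, 7->4, 8->5, 16->8, 6->3
Step 2: d_i = R_x(i) - R_y(i); compute d_i^2.
  (1-2)^2=1, (3-1)^2=4, (2-6)^2=16, (8-7)^2=1, (7-4)^2=9, (4-5)^2=1, (5-8)^2=9, (6-3)^2=9
sum(d^2) = 50.
Step 3: rho = 1 - 6*50 / (8*(8^2 - 1)) = 1 - 300/504 = 0.404762.
Step 4: Under H0, t = rho * sqrt((n-2)/(1-rho^2)) = 1.0842 ~ t(6).
Step 5: Two-sided p-value from the t-distribution with 6 df = 0.319889.
Step 6: alpha = 0.1. fail to reject H0.

rho = 0.4048, p = 0.319889, fail to reject H0 at alpha = 0.1.


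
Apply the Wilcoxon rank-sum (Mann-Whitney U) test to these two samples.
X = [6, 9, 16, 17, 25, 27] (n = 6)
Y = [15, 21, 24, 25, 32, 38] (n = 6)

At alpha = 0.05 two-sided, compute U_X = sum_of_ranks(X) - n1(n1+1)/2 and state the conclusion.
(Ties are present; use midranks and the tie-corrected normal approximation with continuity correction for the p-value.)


Step 1: Combine and sort all 12 observations; assign midranks.
sorted (value, group): (6,X), (9,X), (15,Y), (16,X), (17,X), (21,Y), (24,Y), (25,X), (25,Y), (27,X), (32,Y), (38,Y)
ranks: 6->1, 9->2, 15->3, 16->4, 17->5, 21->6, 24->7, 25->8.5, 25->8.5, 27->10, 32->11, 38->12
Step 2: Rank sum for X: R1 = 1 + 2 + 4 + 5 + 8.5 + 10 = 30.5.
Step 3: U_X = R1 - n1(n1+1)/2 = 30.5 - 6*7/2 = 30.5 - 21 = 9.5.
       U_Y = n1*n2 - U_X = 36 - 9.5 = 26.5.
Step 4: Ties are present, so use the tie-corrected normal approximation (with continuity correction) for the p-value.
Step 5: p-value = 0.199397; compare to alpha = 0.05. fail to reject H0.

U_X = 9.5, p = 0.199397, fail to reject H0 at alpha = 0.05.


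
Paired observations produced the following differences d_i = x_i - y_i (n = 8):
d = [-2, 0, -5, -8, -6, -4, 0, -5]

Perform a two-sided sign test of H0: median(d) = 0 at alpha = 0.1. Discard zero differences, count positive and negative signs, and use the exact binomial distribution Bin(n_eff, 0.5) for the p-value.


Step 1: Discard zero differences. Original n = 8; n_eff = number of nonzero differences = 6.
Nonzero differences (with sign): -2, -5, -8, -6, -4, -5
Step 2: Count signs: positive = 0, negative = 6.
Step 3: Under H0: P(positive) = 0.5, so the number of positives S ~ Bin(6, 0.5).
Step 4: Two-sided exact p-value = sum of Bin(6,0.5) probabilities at or below the observed probability = 0.031250.
Step 5: alpha = 0.1. reject H0.

n_eff = 6, pos = 0, neg = 6, p = 0.031250, reject H0.


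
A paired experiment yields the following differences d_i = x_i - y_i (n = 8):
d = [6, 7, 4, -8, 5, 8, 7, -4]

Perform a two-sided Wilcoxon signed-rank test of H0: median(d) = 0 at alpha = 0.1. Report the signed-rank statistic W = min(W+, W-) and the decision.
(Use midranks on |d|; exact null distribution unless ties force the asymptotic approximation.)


Step 1: Drop any zero differences (none here) and take |d_i|.
|d| = [6, 7, 4, 8, 5, 8, 7, 4]
Step 2: Midrank |d_i| (ties get averaged ranks).
ranks: |6|->4, |7|->5.5, |4|->1.5, |8|->7.5, |5|->3, |8|->7.5, |7|->5.5, |4|->1.5
Step 3: Attach original signs; sum ranks with positive sign and with negative sign.
W+ = 4 + 5.5 + 1.5 + 3 + 7.5 + 5.5 = 27
W- = 7.5 + 1.5 = 9
(Check: W+ + W- = 36 should equal n(n+1)/2 = 36.)
Step 4: Test statistic W = min(W+, W-) = 9.
Step 5: Ties in |d|, so use the tie-corrected normal approximation.
        E[W] = n(n+1)/4 = 8*9/4 = 18.
        Tie groups: |d|=4 (t=2), |d|=7 (t=2), |d|=8 (t=2); sum(t^3 - t) = 18.
        Var[W] = n(n+1)(2n+1)/24 - sum(t^3-t)/48 = 1224/24 - 18/48 = 50.625.
        z = (W - E[W]) / sqrt(Var[W]) = (9 - 18) / 7.1151 = -1.2649.
        Two-sided p = 2*Phi(z) = 0.205903.
Step 6: alpha = 0.1. fail to reject H0.

W+ = 27, W- = 9, W = min = 9, p = 0.205903, fail to reject H0.


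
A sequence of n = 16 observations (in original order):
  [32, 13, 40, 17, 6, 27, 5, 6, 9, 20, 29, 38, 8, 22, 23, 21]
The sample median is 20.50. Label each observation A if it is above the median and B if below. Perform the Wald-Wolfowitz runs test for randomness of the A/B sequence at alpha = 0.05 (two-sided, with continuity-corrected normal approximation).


Step 1: Compute median = 20.50; label A = above, B = below.
Labels in order: ABABBABBBBAABAAA  (n_A = 8, n_B = 8)
Step 2: Count runs R = 9.
Step 3: Under H0 (random ordering), E[R] = 2*n_A*n_B/(n_A+n_B) + 1 = 2*8*8/16 + 1 = 9.0000.
        Var[R] = 2*n_A*n_B*(2*n_A*n_B - n_A - n_B) / ((n_A+n_B)^2 * (n_A+n_B-1)) = 14336/3840 = 3.7333.
        SD[R] = 1.9322.
Step 4: R = E[R], so z = 0 with no continuity correction.
Step 5: Two-sided p-value via normal approximation = 2*(1 - Phi(|z|)) = 1.000000.
Step 6: alpha = 0.05. fail to reject H0.

R = 9, z = 0.0000, p = 1.000000, fail to reject H0.


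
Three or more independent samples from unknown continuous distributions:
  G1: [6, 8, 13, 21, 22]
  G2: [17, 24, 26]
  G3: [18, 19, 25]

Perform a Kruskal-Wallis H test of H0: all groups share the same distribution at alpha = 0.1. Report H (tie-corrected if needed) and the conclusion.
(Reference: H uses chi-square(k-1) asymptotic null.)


Step 1: Combine all N = 11 observations and assign midranks.
sorted (value, group, rank): (6,G1,1), (8,G1,2), (13,G1,3), (17,G2,4), (18,G3,5), (19,G3,6), (21,G1,7), (22,G1,8), (24,G2,9), (25,G3,10), (26,G2,11)
Step 2: Sum ranks within each group.
R_1 = 21 (n_1 = 5)
R_2 = 24 (n_2 = 3)
R_3 = 21 (n_3 = 3)
Step 3: H = 12/(N(N+1)) * sum(R_i^2/n_i) - 3(N+1)
     = 12/(11*12) * (21^2/5 + 24^2/3 + 21^2/3) - 3*12
     = 0.090909 * 427.2 - 36
     = 2.836364.
Step 4: No ties, so H is used without correction.
Step 5: Under H0, H ~ chi^2(2); p-value = 0.242154.
Step 6: alpha = 0.1. fail to reject H0.

H = 2.8364, df = 2, p = 0.242154, fail to reject H0.


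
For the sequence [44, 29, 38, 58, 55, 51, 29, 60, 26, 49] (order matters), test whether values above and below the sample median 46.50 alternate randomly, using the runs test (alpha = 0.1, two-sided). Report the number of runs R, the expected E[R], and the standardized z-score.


Step 1: Compute median = 46.50; label A = above, B = below.
Labels in order: BBBAAABABA  (n_A = 5, n_B = 5)
Step 2: Count runs R = 6.
Step 3: Under H0 (random ordering), E[R] = 2*n_A*n_B/(n_A+n_B) + 1 = 2*5*5/10 + 1 = 6.0000.
        Var[R] = 2*n_A*n_B*(2*n_A*n_B - n_A - n_B) / ((n_A+n_B)^2 * (n_A+n_B-1)) = 2000/900 = 2.2222.
        SD[R] = 1.4907.
Step 4: R = E[R], so z = 0 with no continuity correction.
Step 5: Two-sided p-value via normal approximation = 2*(1 - Phi(|z|)) = 1.000000.
Step 6: alpha = 0.1. fail to reject H0.

R = 6, z = 0.0000, p = 1.000000, fail to reject H0.


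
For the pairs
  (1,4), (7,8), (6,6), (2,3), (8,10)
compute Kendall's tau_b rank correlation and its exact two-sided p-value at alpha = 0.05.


Step 1: Enumerate the 10 unordered pairs (i,j) with i<j and classify each by sign(x_j-x_i) * sign(y_j-y_i).
  (1,2):dx=+6,dy=+4->C; (1,3):dx=+5,dy=+2->C; (1,4):dx=+1,dy=-1->D; (1,5):dx=+7,dy=+6->C
  (2,3):dx=-1,dy=-2->C; (2,4):dx=-5,dy=-5->C; (2,5):dx=+1,dy=+2->C; (3,4):dx=-4,dy=-3->C
  (3,5):dx=+2,dy=+4->C; (4,5):dx=+6,dy=+7->C
Step 2: C = 9, D = 1, total pairs = 10.
Step 3: tau = (C - D)/(n(n-1)/2) = (9 - 1)/10 = 0.800000.
Step 4: Exact two-sided p-value (enumerate n! = 120 permutations of y under H0): p = 0.083333.
Step 5: alpha = 0.05. fail to reject H0.

tau_b = 0.8000 (C=9, D=1), p = 0.083333, fail to reject H0.


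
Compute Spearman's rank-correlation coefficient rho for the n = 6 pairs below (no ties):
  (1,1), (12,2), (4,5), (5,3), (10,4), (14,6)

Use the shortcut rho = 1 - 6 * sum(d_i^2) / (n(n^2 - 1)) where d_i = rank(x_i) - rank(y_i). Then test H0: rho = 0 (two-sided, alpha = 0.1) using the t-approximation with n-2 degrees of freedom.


Step 1: Rank x and y separately (midranks; no ties here).
rank(x): 1->1, 12->5, 4->2, 5->3, 10->4, 14->6
rank(y): 1->1, 2->2, 5->5, 3->3, 4->4, 6->6
Step 2: d_i = R_x(i) - R_y(i); compute d_i^2.
  (1-1)^2=0, (5-2)^2=9, (2-5)^2=9, (3-3)^2=0, (4-4)^2=0, (6-6)^2=0
sum(d^2) = 18.
Step 3: rho = 1 - 6*18 / (6*(6^2 - 1)) = 1 - 108/210 = 0.485714.
Step 4: Under H0, t = rho * sqrt((n-2)/(1-rho^2)) = 1.1113 ~ t(4).
Step 5: Two-sided p-value from the t-distribution with 4 df = 0.328723.
Step 6: alpha = 0.1. fail to reject H0.

rho = 0.4857, p = 0.328723, fail to reject H0 at alpha = 0.1.


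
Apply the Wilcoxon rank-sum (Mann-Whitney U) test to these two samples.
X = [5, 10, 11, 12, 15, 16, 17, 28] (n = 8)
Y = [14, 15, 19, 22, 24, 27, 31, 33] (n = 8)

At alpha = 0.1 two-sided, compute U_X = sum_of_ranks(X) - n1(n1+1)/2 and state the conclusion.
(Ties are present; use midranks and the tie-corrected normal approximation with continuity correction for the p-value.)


Step 1: Combine and sort all 16 observations; assign midranks.
sorted (value, group): (5,X), (10,X), (11,X), (12,X), (14,Y), (15,X), (15,Y), (16,X), (17,X), (19,Y), (22,Y), (24,Y), (27,Y), (28,X), (31,Y), (33,Y)
ranks: 5->1, 10->2, 11->3, 12->4, 14->5, 15->6.5, 15->6.5, 16->8, 17->9, 19->10, 22->11, 24->12, 27->13, 28->14, 31->15, 33->16
Step 2: Rank sum for X: R1 = 1 + 2 + 3 + 4 + 6.5 + 8 + 9 + 14 = 47.5.
Step 3: U_X = R1 - n1(n1+1)/2 = 47.5 - 8*9/2 = 47.5 - 36 = 11.5.
       U_Y = n1*n2 - U_X = 64 - 11.5 = 52.5.
Step 4: Ties are present, so use the tie-corrected normal approximation (with continuity correction) for the p-value.
Step 5: p-value = 0.035556; compare to alpha = 0.1. reject H0.

U_X = 11.5, p = 0.035556, reject H0 at alpha = 0.1.


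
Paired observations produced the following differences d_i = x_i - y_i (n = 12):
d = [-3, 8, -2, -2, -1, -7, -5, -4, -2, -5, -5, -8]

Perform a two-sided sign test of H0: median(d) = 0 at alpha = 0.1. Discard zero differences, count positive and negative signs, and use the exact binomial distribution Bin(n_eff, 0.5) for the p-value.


Step 1: Discard zero differences. Original n = 12; n_eff = number of nonzero differences = 12.
Nonzero differences (with sign): -3, +8, -2, -2, -1, -7, -5, -4, -2, -5, -5, -8
Step 2: Count signs: positive = 1, negative = 11.
Step 3: Under H0: P(positive) = 0.5, so the number of positives S ~ Bin(12, 0.5).
Step 4: Two-sided exact p-value = sum of Bin(12,0.5) probabilities at or below the observed probability = 0.006348.
Step 5: alpha = 0.1. reject H0.

n_eff = 12, pos = 1, neg = 11, p = 0.006348, reject H0.


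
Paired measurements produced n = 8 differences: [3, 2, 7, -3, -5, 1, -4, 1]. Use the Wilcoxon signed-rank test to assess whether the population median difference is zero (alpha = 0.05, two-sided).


Step 1: Drop any zero differences (none here) and take |d_i|.
|d| = [3, 2, 7, 3, 5, 1, 4, 1]
Step 2: Midrank |d_i| (ties get averaged ranks).
ranks: |3|->4.5, |2|->3, |7|->8, |3|->4.5, |5|->7, |1|->1.5, |4|->6, |1|->1.5
Step 3: Attach original signs; sum ranks with positive sign and with negative sign.
W+ = 4.5 + 3 + 8 + 1.5 + 1.5 = 18.5
W- = 4.5 + 7 + 6 = 17.5
(Check: W+ + W- = 36 should equal n(n+1)/2 = 36.)
Step 4: Test statistic W = min(W+, W-) = 17.5.
Step 5: Ties in |d|, so use the tie-corrected normal approximation.
        E[W] = n(n+1)/4 = 8*9/4 = 18.
        Tie groups: |d|=1 (t=2), |d|=3 (t=2); sum(t^3 - t) = 12.
        Var[W] = n(n+1)(2n+1)/24 - sum(t^3-t)/48 = 1224/24 - 12/48 = 50.75.
        z = (W - E[W]) / sqrt(Var[W]) = (17.5 - 18) / 7.1239 = -0.0702.
        Two-sided p = 2*Phi(z) = 0.944045.
Step 6: alpha = 0.05. fail to reject H0.

W+ = 18.5, W- = 17.5, W = min = 17.5, p = 0.944045, fail to reject H0.


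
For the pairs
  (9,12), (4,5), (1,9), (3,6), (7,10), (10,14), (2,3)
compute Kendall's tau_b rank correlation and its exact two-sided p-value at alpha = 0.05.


Step 1: Enumerate the 21 unordered pairs (i,j) with i<j and classify each by sign(x_j-x_i) * sign(y_j-y_i).
  (1,2):dx=-5,dy=-7->C; (1,3):dx=-8,dy=-3->C; (1,4):dx=-6,dy=-6->C; (1,5):dx=-2,dy=-2->C
  (1,6):dx=+1,dy=+2->C; (1,7):dx=-7,dy=-9->C; (2,3):dx=-3,dy=+4->D; (2,4):dx=-1,dy=+1->D
  (2,5):dx=+3,dy=+5->C; (2,6):dx=+6,dy=+9->C; (2,7):dx=-2,dy=-2->C; (3,4):dx=+2,dy=-3->D
  (3,5):dx=+6,dy=+1->C; (3,6):dx=+9,dy=+5->C; (3,7):dx=+1,dy=-6->D; (4,5):dx=+4,dy=+4->C
  (4,6):dx=+7,dy=+8->C; (4,7):dx=-1,dy=-3->C; (5,6):dx=+3,dy=+4->C; (5,7):dx=-5,dy=-7->C
  (6,7):dx=-8,dy=-11->C
Step 2: C = 17, D = 4, total pairs = 21.
Step 3: tau = (C - D)/(n(n-1)/2) = (17 - 4)/21 = 0.619048.
Step 4: Exact two-sided p-value (enumerate n! = 5040 permutations of y under H0): p = 0.069048.
Step 5: alpha = 0.05. fail to reject H0.

tau_b = 0.6190 (C=17, D=4), p = 0.069048, fail to reject H0.


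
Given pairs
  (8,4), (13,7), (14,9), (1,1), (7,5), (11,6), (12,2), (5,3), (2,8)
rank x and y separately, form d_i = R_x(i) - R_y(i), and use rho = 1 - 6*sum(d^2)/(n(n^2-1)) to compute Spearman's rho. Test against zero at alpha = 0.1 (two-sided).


Step 1: Rank x and y separately (midranks; no ties here).
rank(x): 8->5, 13->8, 14->9, 1->1, 7->4, 11->6, 12->7, 5->3, 2->2
rank(y): 4->4, 7->7, 9->9, 1->1, 5->5, 6->6, 2->2, 3->3, 8->8
Step 2: d_i = R_x(i) - R_y(i); compute d_i^2.
  (5-4)^2=1, (8-7)^2=1, (9-9)^2=0, (1-1)^2=0, (4-5)^2=1, (6-6)^2=0, (7-2)^2=25, (3-3)^2=0, (2-8)^2=36
sum(d^2) = 64.
Step 3: rho = 1 - 6*64 / (9*(9^2 - 1)) = 1 - 384/720 = 0.466667.
Step 4: Under H0, t = rho * sqrt((n-2)/(1-rho^2)) = 1.3960 ~ t(7).
Step 5: Two-sided p-value from the t-distribution with 7 df = 0.205386.
Step 6: alpha = 0.1. fail to reject H0.

rho = 0.4667, p = 0.205386, fail to reject H0 at alpha = 0.1.


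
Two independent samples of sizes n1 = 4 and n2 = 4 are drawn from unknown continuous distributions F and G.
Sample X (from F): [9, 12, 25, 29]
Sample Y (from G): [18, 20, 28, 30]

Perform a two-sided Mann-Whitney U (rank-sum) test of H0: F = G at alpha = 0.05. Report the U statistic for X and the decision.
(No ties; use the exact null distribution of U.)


Step 1: Combine and sort all 8 observations; assign midranks.
sorted (value, group): (9,X), (12,X), (18,Y), (20,Y), (25,X), (28,Y), (29,X), (30,Y)
ranks: 9->1, 12->2, 18->3, 20->4, 25->5, 28->6, 29->7, 30->8
Step 2: Rank sum for X: R1 = 1 + 2 + 5 + 7 = 15.
Step 3: U_X = R1 - n1(n1+1)/2 = 15 - 4*5/2 = 15 - 10 = 5.
       U_Y = n1*n2 - U_X = 16 - 5 = 11.
Step 4: No ties, so the exact null distribution of U (based on enumerating the C(8,4) = 70 equally likely rank assignments) gives the two-sided p-value.
Step 5: p-value = 0.485714; compare to alpha = 0.05. fail to reject H0.

U_X = 5, p = 0.485714, fail to reject H0 at alpha = 0.05.


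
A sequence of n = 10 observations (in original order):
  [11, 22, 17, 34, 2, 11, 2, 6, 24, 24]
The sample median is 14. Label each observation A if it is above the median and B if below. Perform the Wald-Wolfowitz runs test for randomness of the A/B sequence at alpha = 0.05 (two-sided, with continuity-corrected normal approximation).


Step 1: Compute median = 14; label A = above, B = below.
Labels in order: BAAABBBBAA  (n_A = 5, n_B = 5)
Step 2: Count runs R = 4.
Step 3: Under H0 (random ordering), E[R] = 2*n_A*n_B/(n_A+n_B) + 1 = 2*5*5/10 + 1 = 6.0000.
        Var[R] = 2*n_A*n_B*(2*n_A*n_B - n_A - n_B) / ((n_A+n_B)^2 * (n_A+n_B-1)) = 2000/900 = 2.2222.
        SD[R] = 1.4907.
Step 4: Continuity-corrected z = (R + 0.5 - E[R]) / SD[R] = (4 + 0.5 - 6.0000) / 1.4907 = -1.0062.
Step 5: Two-sided p-value via normal approximation = 2*(1 - Phi(|z|)) = 0.314305.
Step 6: alpha = 0.05. fail to reject H0.

R = 4, z = -1.0062, p = 0.314305, fail to reject H0.


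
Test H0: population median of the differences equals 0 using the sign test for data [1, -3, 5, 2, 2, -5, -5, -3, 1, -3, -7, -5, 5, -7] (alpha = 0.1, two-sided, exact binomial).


Step 1: Discard zero differences. Original n = 14; n_eff = number of nonzero differences = 14.
Nonzero differences (with sign): +1, -3, +5, +2, +2, -5, -5, -3, +1, -3, -7, -5, +5, -7
Step 2: Count signs: positive = 6, negative = 8.
Step 3: Under H0: P(positive) = 0.5, so the number of positives S ~ Bin(14, 0.5).
Step 4: Two-sided exact p-value = sum of Bin(14,0.5) probabilities at or below the observed probability = 0.790527.
Step 5: alpha = 0.1. fail to reject H0.

n_eff = 14, pos = 6, neg = 8, p = 0.790527, fail to reject H0.


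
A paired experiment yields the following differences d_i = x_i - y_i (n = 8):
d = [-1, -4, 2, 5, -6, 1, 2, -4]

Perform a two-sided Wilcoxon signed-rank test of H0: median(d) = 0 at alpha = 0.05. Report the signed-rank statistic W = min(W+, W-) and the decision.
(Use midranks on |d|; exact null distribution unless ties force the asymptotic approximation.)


Step 1: Drop any zero differences (none here) and take |d_i|.
|d| = [1, 4, 2, 5, 6, 1, 2, 4]
Step 2: Midrank |d_i| (ties get averaged ranks).
ranks: |1|->1.5, |4|->5.5, |2|->3.5, |5|->7, |6|->8, |1|->1.5, |2|->3.5, |4|->5.5
Step 3: Attach original signs; sum ranks with positive sign and with negative sign.
W+ = 3.5 + 7 + 1.5 + 3.5 = 15.5
W- = 1.5 + 5.5 + 8 + 5.5 = 20.5
(Check: W+ + W- = 36 should equal n(n+1)/2 = 36.)
Step 4: Test statistic W = min(W+, W-) = 15.5.
Step 5: Ties in |d|, so use the tie-corrected normal approximation.
        E[W] = n(n+1)/4 = 8*9/4 = 18.
        Tie groups: |d|=1 (t=2), |d|=2 (t=2), |d|=4 (t=2); sum(t^3 - t) = 18.
        Var[W] = n(n+1)(2n+1)/24 - sum(t^3-t)/48 = 1224/24 - 18/48 = 50.625.
        z = (W - E[W]) / sqrt(Var[W]) = (15.5 - 18) / 7.1151 = -0.3514.
        Two-sided p = 2*Phi(z) = 0.725315.
Step 6: alpha = 0.05. fail to reject H0.

W+ = 15.5, W- = 20.5, W = min = 15.5, p = 0.725315, fail to reject H0.


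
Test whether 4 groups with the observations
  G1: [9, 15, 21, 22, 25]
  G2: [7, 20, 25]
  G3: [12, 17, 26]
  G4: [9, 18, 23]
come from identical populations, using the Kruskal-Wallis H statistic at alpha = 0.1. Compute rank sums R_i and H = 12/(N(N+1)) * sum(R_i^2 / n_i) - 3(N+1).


Step 1: Combine all N = 14 observations and assign midranks.
sorted (value, group, rank): (7,G2,1), (9,G1,2.5), (9,G4,2.5), (12,G3,4), (15,G1,5), (17,G3,6), (18,G4,7), (20,G2,8), (21,G1,9), (22,G1,10), (23,G4,11), (25,G1,12.5), (25,G2,12.5), (26,G3,14)
Step 2: Sum ranks within each group.
R_1 = 39 (n_1 = 5)
R_2 = 21.5 (n_2 = 3)
R_3 = 24 (n_3 = 3)
R_4 = 20.5 (n_4 = 3)
Step 3: H = 12/(N(N+1)) * sum(R_i^2/n_i) - 3(N+1)
     = 12/(14*15) * (39^2/5 + 21.5^2/3 + 24^2/3 + 20.5^2/3) - 3*15
     = 0.057143 * 790.367 - 45
     = 0.163810.
Step 4: Ties present; correction factor C = 1 - 12/(14^3 - 14) = 0.995604. Corrected H = 0.163810 / 0.995604 = 0.164533.
Step 5: Under H0, H ~ chi^2(3); p-value = 0.983101.
Step 6: alpha = 0.1. fail to reject H0.

H = 0.1645, df = 3, p = 0.983101, fail to reject H0.


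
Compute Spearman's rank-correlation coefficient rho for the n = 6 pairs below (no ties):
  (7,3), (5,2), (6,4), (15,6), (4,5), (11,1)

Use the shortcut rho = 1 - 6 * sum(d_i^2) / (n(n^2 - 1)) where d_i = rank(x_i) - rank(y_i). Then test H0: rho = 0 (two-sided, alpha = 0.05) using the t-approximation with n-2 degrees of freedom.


Step 1: Rank x and y separately (midranks; no ties here).
rank(x): 7->4, 5->2, 6->3, 15->6, 4->1, 11->5
rank(y): 3->3, 2->2, 4->4, 6->6, 5->5, 1->1
Step 2: d_i = R_x(i) - R_y(i); compute d_i^2.
  (4-3)^2=1, (2-2)^2=0, (3-4)^2=1, (6-6)^2=0, (1-5)^2=16, (5-1)^2=16
sum(d^2) = 34.
Step 3: rho = 1 - 6*34 / (6*(6^2 - 1)) = 1 - 204/210 = 0.028571.
Step 4: Under H0, t = rho * sqrt((n-2)/(1-rho^2)) = 0.0572 ~ t(4).
Step 5: Two-sided p-value from the t-distribution with 4 df = 0.957155.
Step 6: alpha = 0.05. fail to reject H0.

rho = 0.0286, p = 0.957155, fail to reject H0 at alpha = 0.05.


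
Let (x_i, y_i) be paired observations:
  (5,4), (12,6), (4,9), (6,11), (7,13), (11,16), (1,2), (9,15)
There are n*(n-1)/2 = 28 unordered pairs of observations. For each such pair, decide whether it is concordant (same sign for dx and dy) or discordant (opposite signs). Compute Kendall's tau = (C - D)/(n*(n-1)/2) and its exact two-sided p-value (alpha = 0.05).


Step 1: Enumerate the 28 unordered pairs (i,j) with i<j and classify each by sign(x_j-x_i) * sign(y_j-y_i).
  (1,2):dx=+7,dy=+2->C; (1,3):dx=-1,dy=+5->D; (1,4):dx=+1,dy=+7->C; (1,5):dx=+2,dy=+9->C
  (1,6):dx=+6,dy=+12->C; (1,7):dx=-4,dy=-2->C; (1,8):dx=+4,dy=+11->C; (2,3):dx=-8,dy=+3->D
  (2,4):dx=-6,dy=+5->D; (2,5):dx=-5,dy=+7->D; (2,6):dx=-1,dy=+10->D; (2,7):dx=-11,dy=-4->C
  (2,8):dx=-3,dy=+9->D; (3,4):dx=+2,dy=+2->C; (3,5):dx=+3,dy=+4->C; (3,6):dx=+7,dy=+7->C
  (3,7):dx=-3,dy=-7->C; (3,8):dx=+5,dy=+6->C; (4,5):dx=+1,dy=+2->C; (4,6):dx=+5,dy=+5->C
  (4,7):dx=-5,dy=-9->C; (4,8):dx=+3,dy=+4->C; (5,6):dx=+4,dy=+3->C; (5,7):dx=-6,dy=-11->C
  (5,8):dx=+2,dy=+2->C; (6,7):dx=-10,dy=-14->C; (6,8):dx=-2,dy=-1->C; (7,8):dx=+8,dy=+13->C
Step 2: C = 22, D = 6, total pairs = 28.
Step 3: tau = (C - D)/(n(n-1)/2) = (22 - 6)/28 = 0.571429.
Step 4: Exact two-sided p-value (enumerate n! = 40320 permutations of y under H0): p = 0.061012.
Step 5: alpha = 0.05. fail to reject H0.

tau_b = 0.5714 (C=22, D=6), p = 0.061012, fail to reject H0.


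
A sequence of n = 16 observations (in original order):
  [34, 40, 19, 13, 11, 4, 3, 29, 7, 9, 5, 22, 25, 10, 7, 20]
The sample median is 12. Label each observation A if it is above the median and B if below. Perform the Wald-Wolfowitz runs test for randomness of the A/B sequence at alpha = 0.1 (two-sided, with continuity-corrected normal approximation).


Step 1: Compute median = 12; label A = above, B = below.
Labels in order: AAAABBBABBBAABBA  (n_A = 8, n_B = 8)
Step 2: Count runs R = 7.
Step 3: Under H0 (random ordering), E[R] = 2*n_A*n_B/(n_A+n_B) + 1 = 2*8*8/16 + 1 = 9.0000.
        Var[R] = 2*n_A*n_B*(2*n_A*n_B - n_A - n_B) / ((n_A+n_B)^2 * (n_A+n_B-1)) = 14336/3840 = 3.7333.
        SD[R] = 1.9322.
Step 4: Continuity-corrected z = (R + 0.5 - E[R]) / SD[R] = (7 + 0.5 - 9.0000) / 1.9322 = -0.7763.
Step 5: Two-sided p-value via normal approximation = 2*(1 - Phi(|z|)) = 0.437558.
Step 6: alpha = 0.1. fail to reject H0.

R = 7, z = -0.7763, p = 0.437558, fail to reject H0.


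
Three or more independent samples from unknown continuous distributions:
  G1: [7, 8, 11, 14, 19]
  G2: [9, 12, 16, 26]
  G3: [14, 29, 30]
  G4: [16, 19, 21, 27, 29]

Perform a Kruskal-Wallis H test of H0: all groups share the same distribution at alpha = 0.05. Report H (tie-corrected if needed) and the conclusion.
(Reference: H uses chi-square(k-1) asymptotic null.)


Step 1: Combine all N = 17 observations and assign midranks.
sorted (value, group, rank): (7,G1,1), (8,G1,2), (9,G2,3), (11,G1,4), (12,G2,5), (14,G1,6.5), (14,G3,6.5), (16,G2,8.5), (16,G4,8.5), (19,G1,10.5), (19,G4,10.5), (21,G4,12), (26,G2,13), (27,G4,14), (29,G3,15.5), (29,G4,15.5), (30,G3,17)
Step 2: Sum ranks within each group.
R_1 = 24 (n_1 = 5)
R_2 = 29.5 (n_2 = 4)
R_3 = 39 (n_3 = 3)
R_4 = 60.5 (n_4 = 5)
Step 3: H = 12/(N(N+1)) * sum(R_i^2/n_i) - 3(N+1)
     = 12/(17*18) * (24^2/5 + 29.5^2/4 + 39^2/3 + 60.5^2/5) - 3*18
     = 0.039216 * 1571.81 - 54
     = 7.639706.
Step 4: Ties present; correction factor C = 1 - 24/(17^3 - 17) = 0.995098. Corrected H = 7.639706 / 0.995098 = 7.677340.
Step 5: Under H0, H ~ chi^2(3); p-value = 0.053173.
Step 6: alpha = 0.05. fail to reject H0.

H = 7.6773, df = 3, p = 0.053173, fail to reject H0.


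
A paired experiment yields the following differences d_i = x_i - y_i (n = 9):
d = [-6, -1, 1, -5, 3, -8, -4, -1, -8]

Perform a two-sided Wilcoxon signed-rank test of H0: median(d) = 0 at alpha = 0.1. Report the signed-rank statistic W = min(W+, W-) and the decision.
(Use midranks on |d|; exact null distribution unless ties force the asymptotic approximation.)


Step 1: Drop any zero differences (none here) and take |d_i|.
|d| = [6, 1, 1, 5, 3, 8, 4, 1, 8]
Step 2: Midrank |d_i| (ties get averaged ranks).
ranks: |6|->7, |1|->2, |1|->2, |5|->6, |3|->4, |8|->8.5, |4|->5, |1|->2, |8|->8.5
Step 3: Attach original signs; sum ranks with positive sign and with negative sign.
W+ = 2 + 4 = 6
W- = 7 + 2 + 6 + 8.5 + 5 + 2 + 8.5 = 39
(Check: W+ + W- = 45 should equal n(n+1)/2 = 45.)
Step 4: Test statistic W = min(W+, W-) = 6.
Step 5: Ties in |d|, so use the tie-corrected normal approximation.
        E[W] = n(n+1)/4 = 9*10/4 = 22.5.
        Tie groups: |d|=1 (t=3), |d|=8 (t=2); sum(t^3 - t) = 30.
        Var[W] = n(n+1)(2n+1)/24 - sum(t^3-t)/48 = 1710/24 - 30/48 = 70.625.
        z = (W - E[W]) / sqrt(Var[W]) = (6 - 22.5) / 8.4039 = -1.9634.
        Two-sided p = 2*Phi(z) = 0.049602.
Step 6: alpha = 0.1. reject H0.

W+ = 6, W- = 39, W = min = 6, p = 0.049602, reject H0.


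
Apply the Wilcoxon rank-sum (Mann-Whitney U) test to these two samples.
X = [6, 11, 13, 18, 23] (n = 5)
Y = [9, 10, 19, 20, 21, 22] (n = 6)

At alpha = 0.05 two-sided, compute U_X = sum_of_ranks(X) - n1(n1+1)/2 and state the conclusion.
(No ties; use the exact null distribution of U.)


Step 1: Combine and sort all 11 observations; assign midranks.
sorted (value, group): (6,X), (9,Y), (10,Y), (11,X), (13,X), (18,X), (19,Y), (20,Y), (21,Y), (22,Y), (23,X)
ranks: 6->1, 9->2, 10->3, 11->4, 13->5, 18->6, 19->7, 20->8, 21->9, 22->10, 23->11
Step 2: Rank sum for X: R1 = 1 + 4 + 5 + 6 + 11 = 27.
Step 3: U_X = R1 - n1(n1+1)/2 = 27 - 5*6/2 = 27 - 15 = 12.
       U_Y = n1*n2 - U_X = 30 - 12 = 18.
Step 4: No ties, so the exact null distribution of U (based on enumerating the C(11,5) = 462 equally likely rank assignments) gives the two-sided p-value.
Step 5: p-value = 0.662338; compare to alpha = 0.05. fail to reject H0.

U_X = 12, p = 0.662338, fail to reject H0 at alpha = 0.05.


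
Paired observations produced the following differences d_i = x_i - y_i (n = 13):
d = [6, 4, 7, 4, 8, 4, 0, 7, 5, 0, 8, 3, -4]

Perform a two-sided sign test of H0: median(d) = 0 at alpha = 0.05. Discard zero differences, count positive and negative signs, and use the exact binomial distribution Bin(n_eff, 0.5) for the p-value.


Step 1: Discard zero differences. Original n = 13; n_eff = number of nonzero differences = 11.
Nonzero differences (with sign): +6, +4, +7, +4, +8, +4, +7, +5, +8, +3, -4
Step 2: Count signs: positive = 10, negative = 1.
Step 3: Under H0: P(positive) = 0.5, so the number of positives S ~ Bin(11, 0.5).
Step 4: Two-sided exact p-value = sum of Bin(11,0.5) probabilities at or below the observed probability = 0.011719.
Step 5: alpha = 0.05. reject H0.

n_eff = 11, pos = 10, neg = 1, p = 0.011719, reject H0.


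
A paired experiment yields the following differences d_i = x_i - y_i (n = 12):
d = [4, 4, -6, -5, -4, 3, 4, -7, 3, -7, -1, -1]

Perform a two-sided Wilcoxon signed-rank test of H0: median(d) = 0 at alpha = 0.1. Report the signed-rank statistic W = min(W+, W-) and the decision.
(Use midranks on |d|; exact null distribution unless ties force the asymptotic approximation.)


Step 1: Drop any zero differences (none here) and take |d_i|.
|d| = [4, 4, 6, 5, 4, 3, 4, 7, 3, 7, 1, 1]
Step 2: Midrank |d_i| (ties get averaged ranks).
ranks: |4|->6.5, |4|->6.5, |6|->10, |5|->9, |4|->6.5, |3|->3.5, |4|->6.5, |7|->11.5, |3|->3.5, |7|->11.5, |1|->1.5, |1|->1.5
Step 3: Attach original signs; sum ranks with positive sign and with negative sign.
W+ = 6.5 + 6.5 + 3.5 + 6.5 + 3.5 = 26.5
W- = 10 + 9 + 6.5 + 11.5 + 11.5 + 1.5 + 1.5 = 51.5
(Check: W+ + W- = 78 should equal n(n+1)/2 = 78.)
Step 4: Test statistic W = min(W+, W-) = 26.5.
Step 5: Ties in |d|, so use the tie-corrected normal approximation.
        E[W] = n(n+1)/4 = 12*13/4 = 39.
        Tie groups: |d|=1 (t=2), |d|=3 (t=2), |d|=4 (t=4), |d|=7 (t=2); sum(t^3 - t) = 78.
        Var[W] = n(n+1)(2n+1)/24 - sum(t^3-t)/48 = 3900/24 - 78/48 = 160.875.
        z = (W - E[W]) / sqrt(Var[W]) = (26.5 - 39) / 12.6837 = -0.9855.
        Two-sided p = 2*Phi(z) = 0.324368.
Step 6: alpha = 0.1. fail to reject H0.

W+ = 26.5, W- = 51.5, W = min = 26.5, p = 0.324368, fail to reject H0.


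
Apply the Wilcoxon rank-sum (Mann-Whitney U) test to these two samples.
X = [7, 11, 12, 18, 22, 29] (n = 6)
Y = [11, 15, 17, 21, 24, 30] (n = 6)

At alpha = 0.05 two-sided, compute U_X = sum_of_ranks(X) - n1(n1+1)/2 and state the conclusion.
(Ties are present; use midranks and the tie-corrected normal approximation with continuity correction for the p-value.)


Step 1: Combine and sort all 12 observations; assign midranks.
sorted (value, group): (7,X), (11,X), (11,Y), (12,X), (15,Y), (17,Y), (18,X), (21,Y), (22,X), (24,Y), (29,X), (30,Y)
ranks: 7->1, 11->2.5, 11->2.5, 12->4, 15->5, 17->6, 18->7, 21->8, 22->9, 24->10, 29->11, 30->12
Step 2: Rank sum for X: R1 = 1 + 2.5 + 4 + 7 + 9 + 11 = 34.5.
Step 3: U_X = R1 - n1(n1+1)/2 = 34.5 - 6*7/2 = 34.5 - 21 = 13.5.
       U_Y = n1*n2 - U_X = 36 - 13.5 = 22.5.
Step 4: Ties are present, so use the tie-corrected normal approximation (with continuity correction) for the p-value.
Step 5: p-value = 0.521110; compare to alpha = 0.05. fail to reject H0.

U_X = 13.5, p = 0.521110, fail to reject H0 at alpha = 0.05.


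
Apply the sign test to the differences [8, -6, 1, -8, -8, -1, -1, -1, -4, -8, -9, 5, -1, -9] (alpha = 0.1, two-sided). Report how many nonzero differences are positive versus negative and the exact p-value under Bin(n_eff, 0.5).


Step 1: Discard zero differences. Original n = 14; n_eff = number of nonzero differences = 14.
Nonzero differences (with sign): +8, -6, +1, -8, -8, -1, -1, -1, -4, -8, -9, +5, -1, -9
Step 2: Count signs: positive = 3, negative = 11.
Step 3: Under H0: P(positive) = 0.5, so the number of positives S ~ Bin(14, 0.5).
Step 4: Two-sided exact p-value = sum of Bin(14,0.5) probabilities at or below the observed probability = 0.057373.
Step 5: alpha = 0.1. reject H0.

n_eff = 14, pos = 3, neg = 11, p = 0.057373, reject H0.


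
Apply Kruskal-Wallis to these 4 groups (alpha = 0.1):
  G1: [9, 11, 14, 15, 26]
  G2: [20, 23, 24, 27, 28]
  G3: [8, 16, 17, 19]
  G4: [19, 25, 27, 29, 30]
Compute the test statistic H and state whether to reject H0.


Step 1: Combine all N = 19 observations and assign midranks.
sorted (value, group, rank): (8,G3,1), (9,G1,2), (11,G1,3), (14,G1,4), (15,G1,5), (16,G3,6), (17,G3,7), (19,G3,8.5), (19,G4,8.5), (20,G2,10), (23,G2,11), (24,G2,12), (25,G4,13), (26,G1,14), (27,G2,15.5), (27,G4,15.5), (28,G2,17), (29,G4,18), (30,G4,19)
Step 2: Sum ranks within each group.
R_1 = 28 (n_1 = 5)
R_2 = 65.5 (n_2 = 5)
R_3 = 22.5 (n_3 = 4)
R_4 = 74 (n_4 = 5)
Step 3: H = 12/(N(N+1)) * sum(R_i^2/n_i) - 3(N+1)
     = 12/(19*20) * (28^2/5 + 65.5^2/5 + 22.5^2/4 + 74^2/5) - 3*20
     = 0.031579 * 2236.61 - 60
     = 10.629868.
Step 4: Ties present; correction factor C = 1 - 12/(19^3 - 19) = 0.998246. Corrected H = 10.629868 / 0.998246 = 10.648550.
Step 5: Under H0, H ~ chi^2(3); p-value = 0.013786.
Step 6: alpha = 0.1. reject H0.

H = 10.6486, df = 3, p = 0.013786, reject H0.
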